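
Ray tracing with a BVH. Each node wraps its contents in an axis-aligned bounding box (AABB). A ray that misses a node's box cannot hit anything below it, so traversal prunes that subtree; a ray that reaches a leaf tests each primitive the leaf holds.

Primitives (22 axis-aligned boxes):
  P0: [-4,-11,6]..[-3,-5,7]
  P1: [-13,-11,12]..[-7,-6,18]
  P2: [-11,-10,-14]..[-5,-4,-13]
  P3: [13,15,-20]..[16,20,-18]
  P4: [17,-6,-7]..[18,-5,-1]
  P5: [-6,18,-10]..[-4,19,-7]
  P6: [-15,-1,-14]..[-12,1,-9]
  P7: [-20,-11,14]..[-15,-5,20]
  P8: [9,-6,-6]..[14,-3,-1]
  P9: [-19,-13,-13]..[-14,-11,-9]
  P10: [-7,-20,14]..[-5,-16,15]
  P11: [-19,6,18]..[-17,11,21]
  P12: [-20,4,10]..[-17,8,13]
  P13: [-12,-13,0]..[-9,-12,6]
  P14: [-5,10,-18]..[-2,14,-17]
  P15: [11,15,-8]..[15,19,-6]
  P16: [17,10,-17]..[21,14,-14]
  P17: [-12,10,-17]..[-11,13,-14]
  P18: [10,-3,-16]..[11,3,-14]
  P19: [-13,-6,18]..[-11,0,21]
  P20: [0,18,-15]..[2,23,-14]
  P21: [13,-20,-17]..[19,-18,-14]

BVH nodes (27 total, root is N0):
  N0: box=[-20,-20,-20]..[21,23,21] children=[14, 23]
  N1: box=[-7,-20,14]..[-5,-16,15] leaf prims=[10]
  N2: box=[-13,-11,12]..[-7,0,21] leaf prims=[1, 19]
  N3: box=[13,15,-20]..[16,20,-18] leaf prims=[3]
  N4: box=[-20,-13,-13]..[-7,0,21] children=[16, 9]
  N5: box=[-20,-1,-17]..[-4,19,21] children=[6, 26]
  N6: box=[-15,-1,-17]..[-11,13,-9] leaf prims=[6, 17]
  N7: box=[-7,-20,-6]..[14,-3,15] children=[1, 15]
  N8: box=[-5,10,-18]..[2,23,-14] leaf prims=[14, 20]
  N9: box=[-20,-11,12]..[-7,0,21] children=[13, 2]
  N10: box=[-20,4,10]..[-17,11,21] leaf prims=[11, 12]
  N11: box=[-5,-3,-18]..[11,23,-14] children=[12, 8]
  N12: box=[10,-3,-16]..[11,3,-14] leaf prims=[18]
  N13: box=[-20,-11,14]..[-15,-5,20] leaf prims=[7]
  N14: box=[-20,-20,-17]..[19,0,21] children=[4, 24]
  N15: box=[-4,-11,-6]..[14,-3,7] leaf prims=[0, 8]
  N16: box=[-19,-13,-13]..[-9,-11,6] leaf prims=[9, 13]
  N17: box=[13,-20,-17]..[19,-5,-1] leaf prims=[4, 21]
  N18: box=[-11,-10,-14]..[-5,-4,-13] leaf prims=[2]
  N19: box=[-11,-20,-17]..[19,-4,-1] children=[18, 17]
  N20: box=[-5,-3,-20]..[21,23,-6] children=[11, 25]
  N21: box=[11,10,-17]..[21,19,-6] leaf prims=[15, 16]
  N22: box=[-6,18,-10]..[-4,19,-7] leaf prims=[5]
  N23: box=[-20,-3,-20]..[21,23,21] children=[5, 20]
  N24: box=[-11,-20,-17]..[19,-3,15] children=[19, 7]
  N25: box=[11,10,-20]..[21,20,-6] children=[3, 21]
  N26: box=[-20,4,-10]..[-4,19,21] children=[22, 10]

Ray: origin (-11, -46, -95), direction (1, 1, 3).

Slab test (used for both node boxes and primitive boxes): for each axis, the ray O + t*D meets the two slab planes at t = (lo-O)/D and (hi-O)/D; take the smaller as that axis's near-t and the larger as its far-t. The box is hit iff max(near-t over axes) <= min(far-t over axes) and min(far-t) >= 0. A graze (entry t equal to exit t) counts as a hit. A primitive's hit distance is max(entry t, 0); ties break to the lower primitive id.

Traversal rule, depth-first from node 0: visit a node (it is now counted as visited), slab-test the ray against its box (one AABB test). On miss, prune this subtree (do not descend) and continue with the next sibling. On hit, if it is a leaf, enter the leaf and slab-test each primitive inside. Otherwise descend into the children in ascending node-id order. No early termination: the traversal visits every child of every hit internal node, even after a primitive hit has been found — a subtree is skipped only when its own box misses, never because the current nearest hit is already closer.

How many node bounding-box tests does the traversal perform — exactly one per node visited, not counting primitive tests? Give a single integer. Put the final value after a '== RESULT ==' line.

Traverse from the root:
N0 x:[-9,32] y:[26,69] z:[25,116/3] -> hit [26,32], descend [14, 23]
  N14 x:[-9,30] y:[26,46] z:[26,116/3] -> hit [26,30], descend [4, 24]
    N4 x:[-9,4] y:[33,46] z:[82/3,116/3] -> miss, prune
    N24 x:[0,30] y:[26,43] z:[26,110/3] -> hit [26,30], descend [7, 19]
      N7 x:[4,25] y:[26,43] z:[89/3,110/3] -> miss, prune
      N19 x:[0,30] y:[26,42] z:[26,94/3] -> hit [26,30], descend [17, 18]
        N17 x:[24,30] y:[26,41] z:[26,94/3] -> hit [26,30] leaf, test {P4(miss), P21@t=26}
        N18 x:[0,6] y:[36,42] z:[27,82/3] -> miss, prune
  N23 x:[-9,32] y:[43,69] z:[25,116/3] -> miss, prune

Summary -> nodes [0, 14, 4, 24, 7, 19, 17, 18, 23]; box-tests=9; leaf-entries=1; first=P21

== RESULT ==
9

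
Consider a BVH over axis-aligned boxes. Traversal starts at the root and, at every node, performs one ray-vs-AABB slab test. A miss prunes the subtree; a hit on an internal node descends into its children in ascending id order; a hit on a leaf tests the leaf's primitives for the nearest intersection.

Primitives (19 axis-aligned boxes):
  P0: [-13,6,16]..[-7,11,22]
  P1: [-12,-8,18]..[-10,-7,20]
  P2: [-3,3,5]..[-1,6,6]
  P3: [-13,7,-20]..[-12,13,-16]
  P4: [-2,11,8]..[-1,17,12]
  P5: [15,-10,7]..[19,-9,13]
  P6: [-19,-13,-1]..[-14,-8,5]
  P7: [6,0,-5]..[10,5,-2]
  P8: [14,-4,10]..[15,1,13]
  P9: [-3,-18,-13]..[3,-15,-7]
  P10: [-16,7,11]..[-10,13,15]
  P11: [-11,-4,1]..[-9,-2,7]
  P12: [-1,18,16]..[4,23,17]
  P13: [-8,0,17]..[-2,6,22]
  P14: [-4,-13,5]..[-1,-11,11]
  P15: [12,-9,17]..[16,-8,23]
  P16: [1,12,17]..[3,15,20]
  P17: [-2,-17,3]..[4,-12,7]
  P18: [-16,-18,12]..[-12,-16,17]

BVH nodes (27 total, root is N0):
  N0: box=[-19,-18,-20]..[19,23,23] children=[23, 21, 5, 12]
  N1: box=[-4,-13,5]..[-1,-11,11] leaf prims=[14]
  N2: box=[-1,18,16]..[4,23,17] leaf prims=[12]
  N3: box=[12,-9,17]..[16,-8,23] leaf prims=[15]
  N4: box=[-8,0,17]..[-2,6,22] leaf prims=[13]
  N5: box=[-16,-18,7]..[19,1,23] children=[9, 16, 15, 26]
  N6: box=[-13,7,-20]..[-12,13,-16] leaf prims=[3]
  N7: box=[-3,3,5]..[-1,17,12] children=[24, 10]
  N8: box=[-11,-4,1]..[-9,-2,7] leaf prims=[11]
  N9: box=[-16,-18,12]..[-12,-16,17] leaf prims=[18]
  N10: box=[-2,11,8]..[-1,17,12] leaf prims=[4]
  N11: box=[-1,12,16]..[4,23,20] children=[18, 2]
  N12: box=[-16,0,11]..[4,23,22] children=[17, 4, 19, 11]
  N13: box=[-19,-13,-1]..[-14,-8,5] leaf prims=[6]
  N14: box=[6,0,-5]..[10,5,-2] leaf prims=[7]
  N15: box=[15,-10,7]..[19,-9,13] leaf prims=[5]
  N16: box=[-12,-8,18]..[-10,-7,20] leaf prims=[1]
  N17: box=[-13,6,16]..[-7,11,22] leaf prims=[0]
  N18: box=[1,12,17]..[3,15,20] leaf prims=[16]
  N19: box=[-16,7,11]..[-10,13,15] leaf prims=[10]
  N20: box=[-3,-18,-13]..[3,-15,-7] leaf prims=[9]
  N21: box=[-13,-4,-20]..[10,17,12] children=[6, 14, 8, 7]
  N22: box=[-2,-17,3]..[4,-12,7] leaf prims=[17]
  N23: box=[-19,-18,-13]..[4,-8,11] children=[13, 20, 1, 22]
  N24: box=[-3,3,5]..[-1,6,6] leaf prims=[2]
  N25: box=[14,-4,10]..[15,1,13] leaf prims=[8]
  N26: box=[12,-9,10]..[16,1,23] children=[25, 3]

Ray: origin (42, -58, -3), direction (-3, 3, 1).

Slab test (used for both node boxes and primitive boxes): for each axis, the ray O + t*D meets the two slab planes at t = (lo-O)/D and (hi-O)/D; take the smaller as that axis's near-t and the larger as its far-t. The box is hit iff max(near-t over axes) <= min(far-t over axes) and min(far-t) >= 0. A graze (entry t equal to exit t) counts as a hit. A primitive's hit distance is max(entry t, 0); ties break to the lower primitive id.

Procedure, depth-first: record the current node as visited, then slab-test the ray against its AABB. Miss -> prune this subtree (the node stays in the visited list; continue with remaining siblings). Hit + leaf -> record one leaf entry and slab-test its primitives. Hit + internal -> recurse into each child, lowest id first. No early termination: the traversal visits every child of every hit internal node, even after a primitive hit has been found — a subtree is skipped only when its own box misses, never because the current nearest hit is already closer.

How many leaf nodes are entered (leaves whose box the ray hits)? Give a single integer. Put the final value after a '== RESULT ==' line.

Trace the traversal:
N0 x:[23/3,61/3] y:[40/3,27] z:[-17,26] -> hit [40/3,61/3], descend [5, 12, 21, 23]
  N5 x:[23/3,58/3] y:[40/3,59/3] z:[10,26] -> hit [40/3,58/3], descend [9, 15, 16, 26]
    N9 x:[18,58/3] y:[40/3,14] z:[15,20] -> miss, prune
    N15 x:[23/3,9] y:[16,49/3] z:[10,16] -> miss, prune
    N16 x:[52/3,18] y:[50/3,17] z:[21,23] -> miss, prune
    N26 x:[26/3,10] y:[49/3,59/3] z:[13,26] -> miss, prune
  N12 x:[38/3,58/3] y:[58/3,27] z:[14,25] -> hit [58/3,58/3], descend [4, 11, 17, 19]
    N4 x:[44/3,50/3] y:[58/3,64/3] z:[20,25] -> miss, prune
    N11 x:[38/3,43/3] y:[70/3,27] z:[19,23] -> miss, prune
    N17 x:[49/3,55/3] y:[64/3,23] z:[19,25] -> miss, prune
    N19 x:[52/3,58/3] y:[65/3,71/3] z:[14,18] -> miss, prune
  N21 x:[32/3,55/3] y:[18,25] z:[-17,15] -> miss, prune
  N23 x:[38/3,61/3] y:[40/3,50/3] z:[-10,14] -> hit [40/3,14], descend [1, 13, 20, 22]
    N1 x:[43/3,46/3] y:[15,47/3] z:[8,14] -> miss, prune
    N13 x:[56/3,61/3] y:[15,50/3] z:[2,8] -> miss, prune
    N20 x:[13,15] y:[40/3,43/3] z:[-10,-4] -> miss, prune
    N22 x:[38/3,44/3] y:[41/3,46/3] z:[6,10] -> miss, prune

order=[0, 5, 9, 15, 16, 26, 12, 4, 11, 17, 19, 21, 23, 1, 13, 20, 22]  |boxes|=17  |leaves|=0  hit=miss

== RESULT ==
0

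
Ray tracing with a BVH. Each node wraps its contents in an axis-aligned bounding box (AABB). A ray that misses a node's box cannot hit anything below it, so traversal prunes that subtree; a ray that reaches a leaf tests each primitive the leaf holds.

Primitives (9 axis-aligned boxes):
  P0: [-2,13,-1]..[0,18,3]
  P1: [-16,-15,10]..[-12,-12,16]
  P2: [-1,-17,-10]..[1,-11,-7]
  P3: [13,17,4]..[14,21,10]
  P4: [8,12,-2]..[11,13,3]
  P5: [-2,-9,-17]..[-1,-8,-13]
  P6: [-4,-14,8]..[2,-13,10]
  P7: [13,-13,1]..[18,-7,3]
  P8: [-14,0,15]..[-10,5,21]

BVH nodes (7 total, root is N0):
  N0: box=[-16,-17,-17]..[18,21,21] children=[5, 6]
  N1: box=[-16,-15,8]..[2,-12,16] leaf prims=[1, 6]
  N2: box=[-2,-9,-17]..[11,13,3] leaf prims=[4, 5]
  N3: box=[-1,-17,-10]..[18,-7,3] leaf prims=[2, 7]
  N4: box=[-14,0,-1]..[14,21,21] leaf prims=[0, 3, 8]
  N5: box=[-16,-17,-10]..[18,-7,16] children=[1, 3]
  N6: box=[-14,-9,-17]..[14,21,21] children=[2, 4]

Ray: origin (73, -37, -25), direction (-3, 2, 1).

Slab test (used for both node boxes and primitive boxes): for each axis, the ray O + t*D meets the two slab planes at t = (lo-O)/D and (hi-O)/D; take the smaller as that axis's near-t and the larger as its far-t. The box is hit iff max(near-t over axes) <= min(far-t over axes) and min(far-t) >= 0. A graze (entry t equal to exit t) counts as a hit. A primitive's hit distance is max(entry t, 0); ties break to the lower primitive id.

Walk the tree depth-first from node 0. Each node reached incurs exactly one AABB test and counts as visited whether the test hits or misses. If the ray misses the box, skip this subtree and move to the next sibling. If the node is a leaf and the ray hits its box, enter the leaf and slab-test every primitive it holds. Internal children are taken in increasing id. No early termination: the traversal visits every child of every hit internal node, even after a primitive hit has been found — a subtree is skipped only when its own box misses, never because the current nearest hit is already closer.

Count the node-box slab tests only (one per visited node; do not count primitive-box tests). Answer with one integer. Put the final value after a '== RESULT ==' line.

Trace the traversal:
N0 x:[55/3,89/3] y:[10,29] z:[8,46] -> hit [55/3,29], descend [5, 6]
  N5 x:[55/3,89/3] y:[10,15] z:[15,41] -> miss, prune
  N6 x:[59/3,29] y:[14,29] z:[8,46] -> hit [59/3,29], descend [2, 4]
    N2 x:[62/3,25] y:[14,25] z:[8,28] -> hit [62/3,25] leaf, test {P4(miss), P5(miss)}
    N4 x:[59/3,29] y:[37/2,29] z:[24,46] -> hit [24,29] leaf, test {P0@t=25, P3(miss), P8(miss)}

Visited [0, 5, 6, 2, 4]. Tests: 5 box, 2 leaf. Nearest: P0.

== RESULT ==
5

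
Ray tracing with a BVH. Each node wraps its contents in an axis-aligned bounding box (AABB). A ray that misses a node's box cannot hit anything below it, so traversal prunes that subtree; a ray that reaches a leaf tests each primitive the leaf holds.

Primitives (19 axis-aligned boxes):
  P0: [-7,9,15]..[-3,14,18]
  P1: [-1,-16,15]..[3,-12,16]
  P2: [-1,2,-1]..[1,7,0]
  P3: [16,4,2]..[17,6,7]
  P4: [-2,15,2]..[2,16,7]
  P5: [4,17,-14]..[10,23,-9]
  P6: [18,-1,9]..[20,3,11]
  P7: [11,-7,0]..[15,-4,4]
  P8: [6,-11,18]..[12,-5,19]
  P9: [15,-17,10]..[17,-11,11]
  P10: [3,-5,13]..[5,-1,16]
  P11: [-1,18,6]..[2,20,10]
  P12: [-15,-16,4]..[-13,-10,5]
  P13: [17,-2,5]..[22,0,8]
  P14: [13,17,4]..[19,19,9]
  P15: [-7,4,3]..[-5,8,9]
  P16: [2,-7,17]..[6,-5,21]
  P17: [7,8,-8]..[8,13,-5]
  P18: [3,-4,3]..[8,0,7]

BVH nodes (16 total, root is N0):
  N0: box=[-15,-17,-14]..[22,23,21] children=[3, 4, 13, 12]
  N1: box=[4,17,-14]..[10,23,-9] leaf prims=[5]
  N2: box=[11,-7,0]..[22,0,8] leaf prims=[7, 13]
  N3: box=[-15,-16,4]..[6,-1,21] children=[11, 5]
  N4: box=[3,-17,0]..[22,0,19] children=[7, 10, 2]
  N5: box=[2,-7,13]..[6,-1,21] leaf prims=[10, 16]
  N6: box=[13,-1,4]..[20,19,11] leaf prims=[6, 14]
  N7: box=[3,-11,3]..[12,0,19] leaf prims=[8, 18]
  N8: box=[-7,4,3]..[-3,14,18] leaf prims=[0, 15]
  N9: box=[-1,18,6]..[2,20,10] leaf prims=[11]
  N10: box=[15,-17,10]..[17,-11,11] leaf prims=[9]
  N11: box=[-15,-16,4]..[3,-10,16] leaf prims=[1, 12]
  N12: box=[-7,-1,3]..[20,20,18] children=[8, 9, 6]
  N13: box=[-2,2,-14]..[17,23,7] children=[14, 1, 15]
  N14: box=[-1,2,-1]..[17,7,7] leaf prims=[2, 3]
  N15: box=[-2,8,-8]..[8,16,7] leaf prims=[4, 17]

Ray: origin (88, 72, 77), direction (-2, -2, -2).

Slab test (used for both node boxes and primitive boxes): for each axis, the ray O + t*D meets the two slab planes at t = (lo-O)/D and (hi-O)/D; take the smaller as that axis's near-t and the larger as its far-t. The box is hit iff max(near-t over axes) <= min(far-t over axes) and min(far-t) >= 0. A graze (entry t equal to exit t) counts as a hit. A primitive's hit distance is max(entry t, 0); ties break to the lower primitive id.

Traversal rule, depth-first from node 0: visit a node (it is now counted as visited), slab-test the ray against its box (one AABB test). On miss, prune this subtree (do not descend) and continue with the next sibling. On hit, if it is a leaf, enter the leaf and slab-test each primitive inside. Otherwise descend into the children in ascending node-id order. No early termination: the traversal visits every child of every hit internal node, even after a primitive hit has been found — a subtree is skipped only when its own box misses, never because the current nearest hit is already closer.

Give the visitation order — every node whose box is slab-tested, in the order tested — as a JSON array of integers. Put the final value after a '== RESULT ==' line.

Trace the traversal:
N0 x:[33,103/2] y:[49/2,89/2] z:[28,91/2] -> hit [33,89/2], descend [3, 4, 12, 13]
  N3 x:[41,103/2] y:[73/2,44] z:[28,73/2] -> miss, prune
  N4 x:[33,85/2] y:[36,89/2] z:[29,77/2] -> hit [36,77/2], descend [2, 7, 10]
    N2 x:[33,77/2] y:[36,79/2] z:[69/2,77/2] -> hit [36,77/2] leaf, test {P7@t=38, P13(miss)}
    N7 x:[38,85/2] y:[36,83/2] z:[29,37] -> miss, prune
    N10 x:[71/2,73/2] y:[83/2,89/2] z:[33,67/2] -> miss, prune
  N12 x:[34,95/2] y:[26,73/2] z:[59/2,37] -> hit [34,73/2], descend [6, 8, 9]
    N6 x:[34,75/2] y:[53/2,73/2] z:[33,73/2] -> hit [34,73/2] leaf, test {P6(miss), P14(miss)}
    N8 x:[91/2,95/2] y:[29,34] z:[59/2,37] -> miss, prune
    N9 x:[43,89/2] y:[26,27] z:[67/2,71/2] -> miss, prune
  N13 x:[71/2,45] y:[49/2,35] z:[35,91/2] -> miss, prune

Visited [0, 3, 4, 2, 7, 10, 12, 6, 8, 9, 13]. Tests: 11 box, 2 leaf. Nearest: P7.

== RESULT ==
[0, 3, 4, 2, 7, 10, 12, 6, 8, 9, 13]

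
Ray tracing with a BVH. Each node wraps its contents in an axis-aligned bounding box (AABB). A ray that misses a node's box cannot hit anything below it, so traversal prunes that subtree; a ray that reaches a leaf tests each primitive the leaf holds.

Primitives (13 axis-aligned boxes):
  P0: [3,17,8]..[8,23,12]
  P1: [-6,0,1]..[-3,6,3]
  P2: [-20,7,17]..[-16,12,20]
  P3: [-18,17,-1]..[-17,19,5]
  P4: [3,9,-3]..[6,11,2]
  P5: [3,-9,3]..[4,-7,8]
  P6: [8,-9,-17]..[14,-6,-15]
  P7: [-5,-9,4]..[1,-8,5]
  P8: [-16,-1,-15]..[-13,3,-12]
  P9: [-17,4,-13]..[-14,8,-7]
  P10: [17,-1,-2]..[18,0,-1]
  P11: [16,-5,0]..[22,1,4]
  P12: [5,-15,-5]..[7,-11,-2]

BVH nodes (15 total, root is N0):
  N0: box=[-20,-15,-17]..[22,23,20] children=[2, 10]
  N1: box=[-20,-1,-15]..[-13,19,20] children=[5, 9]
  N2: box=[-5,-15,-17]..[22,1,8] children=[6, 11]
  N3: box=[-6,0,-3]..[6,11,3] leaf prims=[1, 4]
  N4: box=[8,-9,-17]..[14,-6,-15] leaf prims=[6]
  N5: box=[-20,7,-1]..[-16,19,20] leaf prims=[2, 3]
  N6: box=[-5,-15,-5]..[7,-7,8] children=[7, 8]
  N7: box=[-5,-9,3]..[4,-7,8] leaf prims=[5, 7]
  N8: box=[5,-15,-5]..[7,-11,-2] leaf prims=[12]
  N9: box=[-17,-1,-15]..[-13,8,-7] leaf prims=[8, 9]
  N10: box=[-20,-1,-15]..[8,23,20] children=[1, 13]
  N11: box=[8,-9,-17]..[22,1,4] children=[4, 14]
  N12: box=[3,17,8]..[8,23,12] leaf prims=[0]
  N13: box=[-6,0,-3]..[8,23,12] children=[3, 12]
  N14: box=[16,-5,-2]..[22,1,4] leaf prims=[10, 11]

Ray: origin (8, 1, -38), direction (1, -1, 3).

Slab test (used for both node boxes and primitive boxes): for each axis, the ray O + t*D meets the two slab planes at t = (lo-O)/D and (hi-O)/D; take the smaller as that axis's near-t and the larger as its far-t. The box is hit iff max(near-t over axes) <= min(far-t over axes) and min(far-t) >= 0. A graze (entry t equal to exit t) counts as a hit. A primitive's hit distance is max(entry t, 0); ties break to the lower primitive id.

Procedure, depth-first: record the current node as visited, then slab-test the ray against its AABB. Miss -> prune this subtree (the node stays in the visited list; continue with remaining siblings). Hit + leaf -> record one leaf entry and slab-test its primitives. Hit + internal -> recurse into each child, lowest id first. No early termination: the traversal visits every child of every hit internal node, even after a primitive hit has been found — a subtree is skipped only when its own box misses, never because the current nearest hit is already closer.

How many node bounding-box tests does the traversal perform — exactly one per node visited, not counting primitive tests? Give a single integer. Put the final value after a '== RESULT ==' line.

Traverse from the root:
N0 x:[-28,14] y:[-22,16] z:[7,58/3] -> hit [7,14], descend [2, 10]
  N2 x:[-13,14] y:[0,16] z:[7,46/3] -> hit [7,14], descend [6, 11]
    N6 x:[-13,-1] y:[8,16] z:[11,46/3] -> miss, prune
    N11 x:[0,14] y:[0,10] z:[7,14] -> hit [7,10], descend [4, 14]
      N4 x:[0,6] y:[7,10] z:[7,23/3] -> miss, prune
      N14 x:[8,14] y:[0,6] z:[12,14] -> miss, prune
  N10 x:[-28,0] y:[-22,2] z:[23/3,58/3] -> miss, prune

order=[0, 2, 6, 11, 4, 14, 10]  |boxes|=7  |leaves|=0  hit=miss

== RESULT ==
7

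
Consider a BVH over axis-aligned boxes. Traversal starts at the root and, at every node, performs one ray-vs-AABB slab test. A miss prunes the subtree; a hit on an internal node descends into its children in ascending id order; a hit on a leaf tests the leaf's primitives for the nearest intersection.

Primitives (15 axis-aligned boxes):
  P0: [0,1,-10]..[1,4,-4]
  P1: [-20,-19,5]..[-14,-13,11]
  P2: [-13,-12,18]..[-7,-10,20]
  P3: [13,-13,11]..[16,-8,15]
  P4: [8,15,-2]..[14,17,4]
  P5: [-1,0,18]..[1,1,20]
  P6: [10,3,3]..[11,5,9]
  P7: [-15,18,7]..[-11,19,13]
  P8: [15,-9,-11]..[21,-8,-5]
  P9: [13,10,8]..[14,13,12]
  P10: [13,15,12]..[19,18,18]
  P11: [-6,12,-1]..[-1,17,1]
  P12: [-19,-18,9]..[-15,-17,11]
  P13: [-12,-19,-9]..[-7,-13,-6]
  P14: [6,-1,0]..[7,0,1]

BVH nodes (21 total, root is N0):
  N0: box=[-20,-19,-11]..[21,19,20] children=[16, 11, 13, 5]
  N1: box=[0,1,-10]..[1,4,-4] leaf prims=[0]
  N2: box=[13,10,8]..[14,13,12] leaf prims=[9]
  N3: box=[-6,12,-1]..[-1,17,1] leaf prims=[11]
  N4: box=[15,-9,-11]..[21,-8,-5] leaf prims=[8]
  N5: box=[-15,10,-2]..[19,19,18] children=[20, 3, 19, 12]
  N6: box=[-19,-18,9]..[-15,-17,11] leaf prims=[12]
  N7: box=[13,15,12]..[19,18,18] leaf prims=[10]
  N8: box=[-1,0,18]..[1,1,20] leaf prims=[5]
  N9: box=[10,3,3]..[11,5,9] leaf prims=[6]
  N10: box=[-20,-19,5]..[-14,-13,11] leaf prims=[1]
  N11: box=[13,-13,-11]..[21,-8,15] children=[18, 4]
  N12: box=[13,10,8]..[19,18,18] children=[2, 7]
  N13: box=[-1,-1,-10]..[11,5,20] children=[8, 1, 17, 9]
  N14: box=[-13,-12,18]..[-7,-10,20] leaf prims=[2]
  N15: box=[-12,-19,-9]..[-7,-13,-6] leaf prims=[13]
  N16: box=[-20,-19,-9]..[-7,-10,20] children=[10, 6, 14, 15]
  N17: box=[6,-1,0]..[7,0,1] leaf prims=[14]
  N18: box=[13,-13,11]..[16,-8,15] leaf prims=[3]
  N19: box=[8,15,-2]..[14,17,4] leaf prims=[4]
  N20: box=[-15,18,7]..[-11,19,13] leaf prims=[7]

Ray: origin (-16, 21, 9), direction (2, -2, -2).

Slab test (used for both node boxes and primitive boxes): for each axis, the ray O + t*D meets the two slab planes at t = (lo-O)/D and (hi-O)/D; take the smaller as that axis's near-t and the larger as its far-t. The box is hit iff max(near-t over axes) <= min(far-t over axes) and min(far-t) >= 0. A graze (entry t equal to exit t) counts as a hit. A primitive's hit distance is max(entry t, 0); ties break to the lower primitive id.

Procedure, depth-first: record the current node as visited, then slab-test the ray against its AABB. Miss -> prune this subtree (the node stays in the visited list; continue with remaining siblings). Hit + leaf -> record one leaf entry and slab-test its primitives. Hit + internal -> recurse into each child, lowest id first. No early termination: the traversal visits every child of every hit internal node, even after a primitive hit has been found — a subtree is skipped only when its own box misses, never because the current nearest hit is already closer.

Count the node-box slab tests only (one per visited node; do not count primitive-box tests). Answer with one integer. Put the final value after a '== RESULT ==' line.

Trace the traversal:
N0 x:[-2,37/2] y:[1,20] z:[-11/2,10] -> hit [1,10], descend [5, 11, 13, 16]
  N5 x:[1/2,35/2] y:[1,11/2] z:[-9/2,11/2] -> hit [1,11/2], descend [3, 12, 19, 20]
    N3 x:[5,15/2] y:[2,9/2] z:[4,5] -> miss, prune
    N12 x:[29/2,35/2] y:[3/2,11/2] z:[-9/2,1/2] -> miss, prune
    N19 x:[12,15] y:[2,3] z:[5/2,11/2] -> miss, prune
    N20 x:[1/2,5/2] y:[1,3/2] z:[-2,1] -> hit [1,1] leaf, test {P7@t=1}
  N11 x:[29/2,37/2] y:[29/2,17] z:[-3,10] -> miss, prune
  N13 x:[15/2,27/2] y:[8,11] z:[-11/2,19/2] -> hit [8,19/2], descend [1, 8, 9, 17]
    N1 x:[8,17/2] y:[17/2,10] z:[13/2,19/2] -> hit [17/2,17/2] leaf, test {P0@t=17/2}
    N8 x:[15/2,17/2] y:[10,21/2] z:[-11/2,-9/2] -> miss, prune
    N9 x:[13,27/2] y:[8,9] z:[0,3] -> miss, prune
    N17 x:[11,23/2] y:[21/2,11] z:[4,9/2] -> miss, prune
  N16 x:[-2,9/2] y:[31/2,20] z:[-11/2,9] -> miss, prune

order=[0, 5, 3, 12, 19, 20, 11, 13, 1, 8, 9, 17, 16]  |boxes|=13  |leaves|=2  hit=P7

== RESULT ==
13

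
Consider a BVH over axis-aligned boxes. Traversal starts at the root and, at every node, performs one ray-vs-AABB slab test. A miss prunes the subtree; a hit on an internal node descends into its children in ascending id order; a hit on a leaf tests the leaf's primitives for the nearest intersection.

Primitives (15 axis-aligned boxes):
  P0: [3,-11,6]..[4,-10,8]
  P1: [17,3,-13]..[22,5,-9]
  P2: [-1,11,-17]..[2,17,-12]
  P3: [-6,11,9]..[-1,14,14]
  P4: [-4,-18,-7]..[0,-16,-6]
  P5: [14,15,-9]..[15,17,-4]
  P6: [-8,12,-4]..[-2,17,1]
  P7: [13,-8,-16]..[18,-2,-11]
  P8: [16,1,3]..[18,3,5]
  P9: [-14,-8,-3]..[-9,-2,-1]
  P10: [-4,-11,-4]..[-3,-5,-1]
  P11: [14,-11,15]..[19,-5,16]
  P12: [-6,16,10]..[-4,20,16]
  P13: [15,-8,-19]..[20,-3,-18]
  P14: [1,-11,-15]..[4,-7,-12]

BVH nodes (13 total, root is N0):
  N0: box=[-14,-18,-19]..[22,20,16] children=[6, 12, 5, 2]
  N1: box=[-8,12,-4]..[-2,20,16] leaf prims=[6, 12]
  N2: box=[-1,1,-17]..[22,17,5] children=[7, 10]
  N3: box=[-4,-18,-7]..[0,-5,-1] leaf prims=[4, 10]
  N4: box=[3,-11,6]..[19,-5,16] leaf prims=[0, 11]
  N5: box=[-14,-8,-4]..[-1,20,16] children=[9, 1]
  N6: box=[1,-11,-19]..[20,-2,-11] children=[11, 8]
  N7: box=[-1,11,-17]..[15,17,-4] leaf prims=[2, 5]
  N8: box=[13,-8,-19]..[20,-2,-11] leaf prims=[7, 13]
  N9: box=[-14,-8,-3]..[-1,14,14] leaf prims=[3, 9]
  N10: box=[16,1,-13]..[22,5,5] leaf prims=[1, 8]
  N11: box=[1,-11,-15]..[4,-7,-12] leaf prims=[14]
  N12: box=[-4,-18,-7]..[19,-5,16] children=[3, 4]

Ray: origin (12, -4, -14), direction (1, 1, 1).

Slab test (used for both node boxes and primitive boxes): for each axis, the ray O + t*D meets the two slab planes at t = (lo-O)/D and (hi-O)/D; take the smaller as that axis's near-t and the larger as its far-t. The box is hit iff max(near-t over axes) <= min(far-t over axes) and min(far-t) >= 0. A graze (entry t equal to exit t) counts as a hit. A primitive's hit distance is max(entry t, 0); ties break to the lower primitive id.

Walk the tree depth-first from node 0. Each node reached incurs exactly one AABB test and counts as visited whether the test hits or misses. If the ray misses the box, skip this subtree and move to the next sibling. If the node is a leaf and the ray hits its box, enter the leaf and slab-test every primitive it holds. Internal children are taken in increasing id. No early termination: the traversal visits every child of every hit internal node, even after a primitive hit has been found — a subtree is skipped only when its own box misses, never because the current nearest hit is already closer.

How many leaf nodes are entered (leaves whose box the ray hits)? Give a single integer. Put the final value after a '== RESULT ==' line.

Trace the traversal:
N0 x:[-26,10] y:[-14,24] z:[-5,30] -> hit [-5,10], descend [2, 5, 6, 12]
  N2 x:[-13,10] y:[5,21] z:[-3,19] -> hit [5,10], descend [7, 10]
    N7 x:[-13,3] y:[15,21] z:[-3,10] -> miss, prune
    N10 x:[4,10] y:[5,9] z:[1,19] -> hit [5,9] leaf, test {P1(miss), P8(miss)}
  N5 x:[-26,-13] y:[-4,24] z:[10,30] -> miss, prune
  N6 x:[-11,8] y:[-7,2] z:[-5,3] -> hit [-5,2], descend [8, 11]
    N8 x:[1,8] y:[-4,2] z:[-5,3] -> hit [1,2] leaf, test {P7@t=1, P13(miss)}
    N11 x:[-11,-8] y:[-7,-3] z:[-1,2] -> miss, prune
  N12 x:[-16,7] y:[-14,-1] z:[7,30] -> miss, prune

order=[0, 2, 7, 10, 5, 6, 8, 11, 12]  |boxes|=9  |leaves|=2  hit=P7

== RESULT ==
2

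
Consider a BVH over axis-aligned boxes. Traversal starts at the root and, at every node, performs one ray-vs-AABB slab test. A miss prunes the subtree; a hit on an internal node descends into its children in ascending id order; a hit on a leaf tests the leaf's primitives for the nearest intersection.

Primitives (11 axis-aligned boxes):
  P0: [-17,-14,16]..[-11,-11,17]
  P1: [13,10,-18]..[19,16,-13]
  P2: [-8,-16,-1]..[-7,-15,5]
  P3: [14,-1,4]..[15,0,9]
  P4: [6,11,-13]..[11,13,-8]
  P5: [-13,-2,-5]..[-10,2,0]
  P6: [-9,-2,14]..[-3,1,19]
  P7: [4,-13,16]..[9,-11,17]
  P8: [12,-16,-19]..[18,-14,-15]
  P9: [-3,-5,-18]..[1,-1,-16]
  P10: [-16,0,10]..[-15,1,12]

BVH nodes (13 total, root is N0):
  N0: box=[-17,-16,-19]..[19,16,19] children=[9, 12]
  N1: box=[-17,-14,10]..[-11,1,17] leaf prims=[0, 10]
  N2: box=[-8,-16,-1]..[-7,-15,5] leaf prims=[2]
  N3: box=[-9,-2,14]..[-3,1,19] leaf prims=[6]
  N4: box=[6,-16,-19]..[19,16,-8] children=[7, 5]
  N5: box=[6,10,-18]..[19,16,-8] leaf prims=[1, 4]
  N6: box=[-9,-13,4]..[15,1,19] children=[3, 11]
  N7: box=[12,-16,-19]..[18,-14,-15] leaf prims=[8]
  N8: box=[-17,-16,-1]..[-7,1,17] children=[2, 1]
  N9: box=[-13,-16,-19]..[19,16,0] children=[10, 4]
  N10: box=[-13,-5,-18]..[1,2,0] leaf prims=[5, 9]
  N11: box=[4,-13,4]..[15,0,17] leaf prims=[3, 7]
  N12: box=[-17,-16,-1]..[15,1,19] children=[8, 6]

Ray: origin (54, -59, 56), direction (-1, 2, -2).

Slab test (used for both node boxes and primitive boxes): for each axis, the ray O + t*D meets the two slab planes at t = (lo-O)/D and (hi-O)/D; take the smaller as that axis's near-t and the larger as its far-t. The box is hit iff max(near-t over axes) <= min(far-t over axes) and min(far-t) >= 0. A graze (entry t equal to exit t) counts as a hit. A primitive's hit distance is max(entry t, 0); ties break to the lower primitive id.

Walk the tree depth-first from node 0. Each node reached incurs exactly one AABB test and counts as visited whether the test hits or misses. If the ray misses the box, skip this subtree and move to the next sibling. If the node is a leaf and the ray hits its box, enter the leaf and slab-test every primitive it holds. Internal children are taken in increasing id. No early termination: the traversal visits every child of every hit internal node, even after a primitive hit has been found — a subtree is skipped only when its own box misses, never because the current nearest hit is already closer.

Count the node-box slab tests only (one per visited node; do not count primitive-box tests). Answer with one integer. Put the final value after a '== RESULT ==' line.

Traverse from the root:
N0 x:[35,71] y:[43/2,75/2] z:[37/2,75/2] -> hit [35,75/2], descend [9, 12]
  N9 x:[35,67] y:[43/2,75/2] z:[28,75/2] -> hit [35,75/2], descend [4, 10]
    N4 x:[35,48] y:[43/2,75/2] z:[32,75/2] -> hit [35,75/2], descend [5, 7]
      N5 x:[35,48] y:[69/2,75/2] z:[32,37] -> hit [35,37] leaf, test {P1@t=35, P4(miss)}
      N7 x:[36,42] y:[43/2,45/2] z:[71/2,75/2] -> miss, prune
    N10 x:[53,67] y:[27,61/2] z:[28,37] -> miss, prune
  N12 x:[39,71] y:[43/2,30] z:[37/2,57/2] -> miss, prune

7 AABB tests over nodes [0, 9, 4, 5, 7, 10, 12]; 1 leaf entered; closest P1.

== RESULT ==
7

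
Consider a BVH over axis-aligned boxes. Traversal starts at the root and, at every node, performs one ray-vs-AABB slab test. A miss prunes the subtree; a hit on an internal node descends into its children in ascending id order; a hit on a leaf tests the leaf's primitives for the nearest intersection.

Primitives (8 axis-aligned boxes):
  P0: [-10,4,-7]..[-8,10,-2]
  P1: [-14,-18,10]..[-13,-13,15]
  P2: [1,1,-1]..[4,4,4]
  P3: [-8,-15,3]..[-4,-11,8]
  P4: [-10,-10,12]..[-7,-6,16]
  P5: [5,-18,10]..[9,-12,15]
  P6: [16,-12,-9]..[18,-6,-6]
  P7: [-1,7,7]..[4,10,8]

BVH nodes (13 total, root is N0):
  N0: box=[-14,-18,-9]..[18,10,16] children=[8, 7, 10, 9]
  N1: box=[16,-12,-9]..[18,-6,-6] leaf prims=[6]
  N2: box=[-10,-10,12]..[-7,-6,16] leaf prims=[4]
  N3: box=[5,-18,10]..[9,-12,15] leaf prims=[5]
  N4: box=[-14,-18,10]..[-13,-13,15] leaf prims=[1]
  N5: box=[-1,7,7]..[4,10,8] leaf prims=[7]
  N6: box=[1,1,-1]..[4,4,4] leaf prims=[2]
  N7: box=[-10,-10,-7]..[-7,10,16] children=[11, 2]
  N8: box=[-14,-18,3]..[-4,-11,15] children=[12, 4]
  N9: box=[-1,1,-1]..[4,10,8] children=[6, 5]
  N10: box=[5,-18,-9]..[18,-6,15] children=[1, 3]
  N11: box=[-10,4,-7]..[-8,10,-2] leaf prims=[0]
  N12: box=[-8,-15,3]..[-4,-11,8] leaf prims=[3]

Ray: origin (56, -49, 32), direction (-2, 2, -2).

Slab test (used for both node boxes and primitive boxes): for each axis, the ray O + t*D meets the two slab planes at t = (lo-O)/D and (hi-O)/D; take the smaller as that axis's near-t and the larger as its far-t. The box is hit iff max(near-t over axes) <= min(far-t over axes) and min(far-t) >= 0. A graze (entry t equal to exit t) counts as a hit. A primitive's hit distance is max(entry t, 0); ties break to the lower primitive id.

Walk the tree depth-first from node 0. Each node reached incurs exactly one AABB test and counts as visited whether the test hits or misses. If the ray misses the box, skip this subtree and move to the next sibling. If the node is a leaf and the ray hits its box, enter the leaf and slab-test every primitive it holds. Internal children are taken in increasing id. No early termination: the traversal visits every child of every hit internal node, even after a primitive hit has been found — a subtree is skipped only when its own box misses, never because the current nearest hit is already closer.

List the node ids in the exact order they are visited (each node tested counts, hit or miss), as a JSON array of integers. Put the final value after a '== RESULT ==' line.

Walk:
N0 x:[19,35] y:[31/2,59/2] z:[8,41/2] -> hit [19,41/2], descend [7, 8, 9, 10]
  N7 x:[63/2,33] y:[39/2,59/2] z:[8,39/2] -> miss, prune
  N8 x:[30,35] y:[31/2,19] z:[17/2,29/2] -> miss, prune
  N9 x:[26,57/2] y:[25,59/2] z:[12,33/2] -> miss, prune
  N10 x:[19,51/2] y:[31/2,43/2] z:[17/2,41/2] -> hit [19,41/2], descend [1, 3]
    N1 x:[19,20] y:[37/2,43/2] z:[19,41/2] -> hit [19,20] leaf, test {P6@t=19}
    N3 x:[47/2,51/2] y:[31/2,37/2] z:[17/2,11] -> miss, prune

7 AABB tests over nodes [0, 7, 8, 9, 10, 1, 3]; 1 leaf entered; closest P6.

== RESULT ==
[0, 7, 8, 9, 10, 1, 3]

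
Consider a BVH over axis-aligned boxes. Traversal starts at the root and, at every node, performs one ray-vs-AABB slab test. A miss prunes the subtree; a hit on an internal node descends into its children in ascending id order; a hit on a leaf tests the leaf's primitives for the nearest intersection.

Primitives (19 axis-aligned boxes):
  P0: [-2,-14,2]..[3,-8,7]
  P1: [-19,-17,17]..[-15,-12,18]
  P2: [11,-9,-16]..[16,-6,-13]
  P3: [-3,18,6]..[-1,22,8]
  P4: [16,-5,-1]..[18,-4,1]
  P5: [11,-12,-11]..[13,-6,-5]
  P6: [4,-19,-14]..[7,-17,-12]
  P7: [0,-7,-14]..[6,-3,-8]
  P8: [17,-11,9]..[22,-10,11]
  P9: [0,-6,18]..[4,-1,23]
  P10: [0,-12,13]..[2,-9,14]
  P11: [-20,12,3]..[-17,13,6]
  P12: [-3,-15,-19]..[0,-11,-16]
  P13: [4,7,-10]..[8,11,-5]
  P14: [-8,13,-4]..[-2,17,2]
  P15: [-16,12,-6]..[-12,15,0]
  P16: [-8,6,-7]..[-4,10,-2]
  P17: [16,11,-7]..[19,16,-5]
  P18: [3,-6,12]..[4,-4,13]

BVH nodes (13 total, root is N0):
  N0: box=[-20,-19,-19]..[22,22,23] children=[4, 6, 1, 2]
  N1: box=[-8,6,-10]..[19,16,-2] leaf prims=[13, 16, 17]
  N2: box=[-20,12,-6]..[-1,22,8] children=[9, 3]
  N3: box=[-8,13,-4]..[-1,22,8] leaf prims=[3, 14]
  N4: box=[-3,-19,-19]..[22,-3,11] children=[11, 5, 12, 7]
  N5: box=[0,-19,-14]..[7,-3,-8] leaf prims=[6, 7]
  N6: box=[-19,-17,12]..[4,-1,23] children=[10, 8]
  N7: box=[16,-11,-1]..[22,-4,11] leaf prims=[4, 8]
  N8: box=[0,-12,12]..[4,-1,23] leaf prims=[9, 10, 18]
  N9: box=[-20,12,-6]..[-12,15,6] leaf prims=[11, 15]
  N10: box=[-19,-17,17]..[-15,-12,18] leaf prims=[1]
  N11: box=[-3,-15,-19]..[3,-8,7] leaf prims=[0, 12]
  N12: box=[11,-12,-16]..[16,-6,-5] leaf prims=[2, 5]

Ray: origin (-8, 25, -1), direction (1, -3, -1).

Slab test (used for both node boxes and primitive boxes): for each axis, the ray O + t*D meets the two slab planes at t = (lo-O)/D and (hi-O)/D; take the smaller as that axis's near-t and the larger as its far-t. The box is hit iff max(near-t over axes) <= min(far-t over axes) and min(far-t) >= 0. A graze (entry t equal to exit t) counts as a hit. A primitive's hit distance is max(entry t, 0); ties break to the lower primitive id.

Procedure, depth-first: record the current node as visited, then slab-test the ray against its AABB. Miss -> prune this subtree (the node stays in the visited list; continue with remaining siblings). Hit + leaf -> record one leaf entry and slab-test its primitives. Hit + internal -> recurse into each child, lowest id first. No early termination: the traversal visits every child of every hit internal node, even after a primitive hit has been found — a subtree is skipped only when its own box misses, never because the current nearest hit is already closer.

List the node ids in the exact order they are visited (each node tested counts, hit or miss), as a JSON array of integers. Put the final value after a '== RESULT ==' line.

Trace the traversal:
N0 x:[-12,30] y:[1,44/3] z:[-24,18] -> hit [1,44/3], descend [1, 2, 4, 6]
  N1 x:[0,27] y:[3,19/3] z:[1,9] -> hit [3,19/3] leaf, test {P13(miss), P16(miss), P17(miss)}
  N2 x:[-12,7] y:[1,13/3] z:[-9,5] -> hit [1,13/3], descend [3, 9]
    N3 x:[0,7] y:[1,4] z:[-9,3] -> hit [1,3] leaf, test {P3(miss), P14@t=8/3}
    N9 x:[-12,-4] y:[10/3,13/3] z:[-7,5] -> miss, prune
  N4 x:[5,30] y:[28/3,44/3] z:[-12,18] -> hit [28/3,44/3], descend [5, 7, 11, 12]
    N5 x:[8,15] y:[28/3,44/3] z:[7,13] -> hit [28/3,13] leaf, test {P6(miss), P7@t=28/3}
    N7 x:[24,30] y:[29/3,12] z:[-12,0] -> miss, prune
    N11 x:[5,11] y:[11,40/3] z:[-8,18] -> hit [11,11] leaf, test {P0(miss), P12(miss)}
    N12 x:[19,24] y:[31/3,37/3] z:[4,15] -> miss, prune
  N6 x:[-11,12] y:[26/3,14] z:[-24,-13] -> miss, prune

Visited [0, 1, 2, 3, 9, 4, 5, 7, 11, 12, 6]. Tests: 11 box, 4 leaf. Nearest: P14.

== RESULT ==
[0, 1, 2, 3, 9, 4, 5, 7, 11, 12, 6]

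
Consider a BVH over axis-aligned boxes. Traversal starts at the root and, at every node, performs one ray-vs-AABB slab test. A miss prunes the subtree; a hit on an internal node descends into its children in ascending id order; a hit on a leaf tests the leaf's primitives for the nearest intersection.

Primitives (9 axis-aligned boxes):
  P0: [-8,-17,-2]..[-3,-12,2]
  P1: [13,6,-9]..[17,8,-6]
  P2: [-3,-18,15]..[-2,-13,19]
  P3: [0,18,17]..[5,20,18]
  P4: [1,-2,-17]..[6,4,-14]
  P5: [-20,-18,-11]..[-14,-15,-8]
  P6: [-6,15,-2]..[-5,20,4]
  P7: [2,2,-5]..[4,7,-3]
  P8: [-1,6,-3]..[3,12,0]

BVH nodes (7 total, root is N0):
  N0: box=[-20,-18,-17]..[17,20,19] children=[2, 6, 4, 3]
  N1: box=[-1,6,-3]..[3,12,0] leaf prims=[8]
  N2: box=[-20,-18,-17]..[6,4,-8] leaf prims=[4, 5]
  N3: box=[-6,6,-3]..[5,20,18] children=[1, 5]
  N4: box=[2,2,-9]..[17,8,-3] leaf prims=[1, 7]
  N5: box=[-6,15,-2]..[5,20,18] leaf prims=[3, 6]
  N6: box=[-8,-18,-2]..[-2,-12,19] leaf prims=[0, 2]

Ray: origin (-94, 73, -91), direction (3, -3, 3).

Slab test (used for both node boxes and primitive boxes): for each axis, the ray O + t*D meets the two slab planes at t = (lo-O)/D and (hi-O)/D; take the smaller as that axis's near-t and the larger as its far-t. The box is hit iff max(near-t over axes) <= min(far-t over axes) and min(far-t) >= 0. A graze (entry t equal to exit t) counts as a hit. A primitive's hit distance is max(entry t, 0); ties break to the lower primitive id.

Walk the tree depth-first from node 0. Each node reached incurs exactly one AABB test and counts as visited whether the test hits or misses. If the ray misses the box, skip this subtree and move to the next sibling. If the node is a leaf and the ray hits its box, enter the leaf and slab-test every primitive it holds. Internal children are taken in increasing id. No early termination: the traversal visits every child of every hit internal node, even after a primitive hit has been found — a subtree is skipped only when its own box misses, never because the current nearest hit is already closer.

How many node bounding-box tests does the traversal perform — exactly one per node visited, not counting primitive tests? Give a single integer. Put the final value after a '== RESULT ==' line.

Traverse from the root:
N0 x:[74/3,37] y:[53/3,91/3] z:[74/3,110/3] -> hit [74/3,91/3], descend [2, 3, 4, 6]
  N2 x:[74/3,100/3] y:[23,91/3] z:[74/3,83/3] -> hit [74/3,83/3] leaf, test {P4(miss), P5(miss)}
  N3 x:[88/3,33] y:[53/3,67/3] z:[88/3,109/3] -> miss, prune
  N4 x:[32,37] y:[65/3,71/3] z:[82/3,88/3] -> miss, prune
  N6 x:[86/3,92/3] y:[85/3,91/3] z:[89/3,110/3] -> hit [89/3,91/3] leaf, test {P0@t=89/3, P2(miss)}

order=[0, 2, 3, 4, 6]  |boxes|=5  |leaves|=2  hit=P0

== RESULT ==
5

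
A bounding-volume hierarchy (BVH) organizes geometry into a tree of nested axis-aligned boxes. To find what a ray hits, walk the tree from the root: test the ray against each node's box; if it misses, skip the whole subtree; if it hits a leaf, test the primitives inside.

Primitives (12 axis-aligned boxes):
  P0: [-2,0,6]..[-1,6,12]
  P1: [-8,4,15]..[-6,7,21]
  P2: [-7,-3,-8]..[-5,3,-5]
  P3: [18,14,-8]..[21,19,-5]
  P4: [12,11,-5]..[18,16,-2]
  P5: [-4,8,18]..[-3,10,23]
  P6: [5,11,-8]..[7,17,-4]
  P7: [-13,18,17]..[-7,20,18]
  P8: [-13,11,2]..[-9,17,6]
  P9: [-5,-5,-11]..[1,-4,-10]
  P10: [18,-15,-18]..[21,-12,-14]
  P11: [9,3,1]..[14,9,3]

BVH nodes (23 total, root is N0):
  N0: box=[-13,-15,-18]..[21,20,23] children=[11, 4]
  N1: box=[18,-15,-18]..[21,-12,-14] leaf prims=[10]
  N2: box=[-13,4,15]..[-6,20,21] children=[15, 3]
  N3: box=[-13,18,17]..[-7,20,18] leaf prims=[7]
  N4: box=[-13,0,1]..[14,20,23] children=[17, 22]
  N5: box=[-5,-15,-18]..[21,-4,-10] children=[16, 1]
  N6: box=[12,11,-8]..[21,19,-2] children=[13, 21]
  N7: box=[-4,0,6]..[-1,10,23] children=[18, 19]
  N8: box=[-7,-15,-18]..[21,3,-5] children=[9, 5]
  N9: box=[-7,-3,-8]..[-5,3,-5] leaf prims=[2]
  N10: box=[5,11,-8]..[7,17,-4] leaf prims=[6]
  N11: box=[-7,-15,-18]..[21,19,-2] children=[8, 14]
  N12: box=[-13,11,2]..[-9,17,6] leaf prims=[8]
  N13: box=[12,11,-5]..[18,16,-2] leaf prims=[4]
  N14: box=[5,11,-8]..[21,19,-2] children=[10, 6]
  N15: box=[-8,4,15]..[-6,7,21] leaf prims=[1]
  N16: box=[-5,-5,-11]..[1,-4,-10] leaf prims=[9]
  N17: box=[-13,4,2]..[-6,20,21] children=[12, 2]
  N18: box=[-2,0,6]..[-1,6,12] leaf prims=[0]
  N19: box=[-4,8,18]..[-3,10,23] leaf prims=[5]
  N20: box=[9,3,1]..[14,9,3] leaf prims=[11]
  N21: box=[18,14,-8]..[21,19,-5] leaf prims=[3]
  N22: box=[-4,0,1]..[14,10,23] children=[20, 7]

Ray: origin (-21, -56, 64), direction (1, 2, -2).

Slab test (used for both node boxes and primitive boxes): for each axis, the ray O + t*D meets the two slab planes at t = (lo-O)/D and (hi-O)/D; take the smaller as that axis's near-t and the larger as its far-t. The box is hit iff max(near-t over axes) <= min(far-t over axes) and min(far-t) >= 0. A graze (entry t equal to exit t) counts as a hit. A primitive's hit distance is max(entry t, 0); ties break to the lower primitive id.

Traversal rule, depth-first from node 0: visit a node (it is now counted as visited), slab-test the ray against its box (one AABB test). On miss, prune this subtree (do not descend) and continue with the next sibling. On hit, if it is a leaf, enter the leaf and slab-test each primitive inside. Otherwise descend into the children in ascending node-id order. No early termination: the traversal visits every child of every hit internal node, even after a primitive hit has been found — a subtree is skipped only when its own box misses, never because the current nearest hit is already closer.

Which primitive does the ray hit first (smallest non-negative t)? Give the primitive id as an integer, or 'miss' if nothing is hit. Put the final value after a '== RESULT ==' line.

Traverse from the root:
N0 x:[8,42] y:[41/2,38] z:[41/2,41] -> hit [41/2,38], descend [4, 11]
  N4 x:[8,35] y:[28,38] z:[41/2,63/2] -> hit [28,63/2], descend [17, 22]
    N17 x:[8,15] y:[30,38] z:[43/2,31] -> miss, prune
    N22 x:[17,35] y:[28,33] z:[41/2,63/2] -> hit [28,63/2], descend [7, 20]
      N7 x:[17,20] y:[28,33] z:[41/2,29] -> miss, prune
      N20 x:[30,35] y:[59/2,65/2] z:[61/2,63/2] -> hit [61/2,63/2] leaf, test {P11@t=61/2}
  N11 x:[14,42] y:[41/2,75/2] z:[33,41] -> hit [33,75/2], descend [8, 14]
    N8 x:[14,42] y:[41/2,59/2] z:[69/2,41] -> miss, prune
    N14 x:[26,42] y:[67/2,75/2] z:[33,36] -> hit [67/2,36], descend [6, 10]
      N6 x:[33,42] y:[67/2,75/2] z:[33,36] -> hit [67/2,36], descend [13, 21]
        N13 x:[33,39] y:[67/2,36] z:[33,69/2] -> hit [67/2,69/2] leaf, test {P4@t=67/2}
        N21 x:[39,42] y:[35,75/2] z:[69/2,36] -> miss, prune
      N10 x:[26,28] y:[67/2,73/2] z:[34,36] -> miss, prune

13 AABB tests over nodes [0, 4, 17, 22, 7, 20, 11, 8, 14, 6, 13, 21, 10]; 2 leaves entered; closest P11.

== RESULT ==
11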